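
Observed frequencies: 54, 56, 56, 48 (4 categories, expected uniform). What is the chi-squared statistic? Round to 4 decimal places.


chi2 = sum((O-E)^2/E), E = total/4
total = 214, E = 214/4 = 53.5
(54 - 53.5)^2 / 53.5 = 0.25 / 53.5 = 1/214 ≈ 0.004673
(56 - 53.5)^2 / 53.5 = 6.25 / 53.5 = 25/214 ≈ 0.116822
(56 - 53.5)^2 / 53.5 = 6.25 / 53.5 = 25/214 ≈ 0.116822
(48 - 53.5)^2 / 53.5 = 30.25 / 53.5 = 121/214 ≈ 0.565421
chi2 = 86/107 ≈ 0.803738

0.8037


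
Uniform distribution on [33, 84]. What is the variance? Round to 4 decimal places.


Var = (b-a)^2 / 12
(b-a)^2 = (84 - 33)^2 = 2601
Var = 2601/12 = 216.75

216.7500


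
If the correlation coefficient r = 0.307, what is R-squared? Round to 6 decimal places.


R^2 = r^2 = (0.307)^2 = 0.094249

0.094249


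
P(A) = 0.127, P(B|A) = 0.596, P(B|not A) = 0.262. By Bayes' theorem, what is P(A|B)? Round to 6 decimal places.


P(A|B) = P(B|A)*P(A) / P(B), P(B) = P(B|A)*P(A) + P(B|not A)*P(not A)
P(B|A)*P(A) = 0.596 * 0.127 = 0.075692
P(B|not A)*P(not A) = 0.262 * 0.873 = 0.228726
P(B) = 0.075692 + 0.228726 = 0.304418
P(A|B) = 0.075692 / 0.304418 ≈ 0.24864496

0.248645


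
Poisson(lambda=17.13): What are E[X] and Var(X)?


E[X] = Var(X) = lambda = 17.13

17.13, 17.13


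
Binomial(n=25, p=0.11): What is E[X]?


E[X] = n*p = 25 * 0.11 = 2.75

2.75


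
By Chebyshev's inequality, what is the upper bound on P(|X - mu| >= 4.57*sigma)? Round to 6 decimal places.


P <= 1/k^2
k^2 = 4.57^2 = 20.8849
1/k^2 = 1 / 20.8849 ≈ 0.04788148

0.047881


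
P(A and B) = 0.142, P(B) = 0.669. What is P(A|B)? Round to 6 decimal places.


P(A|B) = P(A and B) / P(B) = 0.142 / 0.669 = 142/669 ≈ 0.21225710

0.212257


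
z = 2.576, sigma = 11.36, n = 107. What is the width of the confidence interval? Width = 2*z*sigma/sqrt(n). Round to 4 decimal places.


width = 2*z*sigma/sqrt(n)
2*z*sigma = 2 * 2.576 * 11.36 = 58.52672
sqrt(107) ≈ 10.344080
width = 58.52672 / 10.344080 ≈ 5.657992

5.6580


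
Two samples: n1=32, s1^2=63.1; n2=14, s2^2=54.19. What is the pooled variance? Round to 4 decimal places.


sp^2 = ((n1-1)*s1^2 + (n2-1)*s2^2)/(n1+n2-2)
(n1-1)*s1^2 = 31 * 63.1 = 1956.1
(n2-1)*s2^2 = 13 * 54.19 = 704.47
numerator = 1956.1 + 704.47 = 2660.57
n1+n2-2 = 44
sp^2 = 2660.57 / 44 = 60.4675

60.4675


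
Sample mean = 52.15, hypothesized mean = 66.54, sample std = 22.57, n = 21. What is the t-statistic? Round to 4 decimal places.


t = (xbar - mu0) / (s/sqrt(n))
xbar - mu0 = 52.15 - 66.54 = -14.39
sqrt(21) ≈ 4.58257569
s/sqrt(n) = 22.57 / 4.58257569 ≈ 4.92517778
t = -14.39 / 4.92517778 ≈ -2.921722

-2.9217


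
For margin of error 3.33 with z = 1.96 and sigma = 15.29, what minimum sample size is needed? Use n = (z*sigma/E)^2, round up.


z*sigma/E = 1.96 * 15.29 / 3.33 = 74921/8325 ≈ 8.999520
(z*sigma/E)^2 ≈ 80.991352
round up: n = 81

81


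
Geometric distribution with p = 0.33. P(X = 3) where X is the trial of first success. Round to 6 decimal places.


P = (1-p)^(k-1) * p
(1-p)^(k-1) = 0.67^2 = 0.4489
P = 0.4489 * 0.33 = 0.148137

0.148137


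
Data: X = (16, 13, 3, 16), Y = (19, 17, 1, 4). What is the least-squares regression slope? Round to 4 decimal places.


b = sum((xi-xbar)(yi-ybar)) / sum((xi-xbar)^2)
n = 4, xbar = 48/4 = 12, ybar = 41/4 = 10.25
Sxy = sum((xi-xbar)(yi-ybar)) = 100
Sxx = sum((xi-xbar)^2) = 114
b = Sxy / Sxx = 50/57 ≈ 0.877193

0.8772


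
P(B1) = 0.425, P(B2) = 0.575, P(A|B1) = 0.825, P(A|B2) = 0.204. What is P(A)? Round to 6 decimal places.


P(A) = P(A|B1)*P(B1) + P(A|B2)*P(B2)
P(A|B1)*P(B1) = 0.825 * 0.425 = 0.350625
P(A|B2)*P(B2) = 0.204 * 0.575 = 0.1173
P(A) = 0.350625 + 0.1173 = 0.467925

0.467925


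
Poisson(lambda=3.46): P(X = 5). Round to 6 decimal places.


P = e^(-lam) * lam^k / k!
e^(-3.46) ≈ 0.03142976
lam^k = 3.46^5 ≈ 495.884455
k! = 5! = 120
P = 0.03142976 * 495.884455 / 120 ≈ 0.129879

0.129879


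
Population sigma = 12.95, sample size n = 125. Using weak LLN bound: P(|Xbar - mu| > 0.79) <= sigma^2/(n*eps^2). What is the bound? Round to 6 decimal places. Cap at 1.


bound = min(1, sigma^2/(n*eps^2))
sigma^2 = 12.95^2 = 167.7025
n*eps^2 = 125 * 0.79^2 = 125 * 0.6241 = 78.0125
sigma^2/(n*eps^2) = 167.7025 / 78.0125 ≈ 2.14968755
this exceeds 1, so the bound is capped at 1

1.000000


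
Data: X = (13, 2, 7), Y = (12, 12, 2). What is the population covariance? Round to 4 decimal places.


Cov = (1/n)*sum((xi-xbar)(yi-ybar))
n = 3, xbar = 22/3 ≈ 7.333333, ybar = 26/3 ≈ 8.666667
sum((xi-xbar)(yi-ybar)) = 10/3 ≈ 3.333333
Cov = 3.333333 / 3 = 10/9 ≈ 1.111111

1.1111


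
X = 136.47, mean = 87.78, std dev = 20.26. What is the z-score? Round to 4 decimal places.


z = (X - mu) / sigma
X - mu = 136.47 - 87.78 = 48.69
z = 48.69 / 20.26 = 4869/2026 ≈ 2.403258

2.4033


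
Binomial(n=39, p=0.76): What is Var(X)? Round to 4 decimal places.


Var = n*p*(1-p) = 39 * 0.76 * 0.24 = 7.1136

7.1136


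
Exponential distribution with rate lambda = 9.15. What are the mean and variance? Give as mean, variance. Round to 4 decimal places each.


mean = 1/lam, var = 1/lam^2
mean = 1 / 9.15 = 20/183 ≈ 0.109290
lam^2 = 9.15^2 = 83.7225
var = 1 / 83.7225 ≈ 0.011944

0.1093, 0.0119


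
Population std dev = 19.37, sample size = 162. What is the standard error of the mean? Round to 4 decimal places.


SE = sigma / sqrt(n)
sqrt(162) ≈ 12.727922
SE = 19.37 / 12.727922 ≈ 1.521851

1.5219


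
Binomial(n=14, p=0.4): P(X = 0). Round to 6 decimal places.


P = C(n,k) * p^k * (1-p)^(n-k)
C(14,0) = 1
p^k = 0.4^0 = 1
(1-p)^(n-k) = 0.6^14 ≈ 0.0007836416
P = 1 * 1 * 0.0007836416 ≈ 0.000784

0.000784


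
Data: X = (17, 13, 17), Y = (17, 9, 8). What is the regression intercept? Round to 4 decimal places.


a = ybar - b*xbar, where b = sum((xi-xbar)(yi-ybar)) / sum((xi-xbar)^2)
n = 3, xbar = 47/3 ≈ 15.666667, ybar = 34/3 ≈ 11.333333
Sxy = sum((xi-xbar)(yi-ybar)) = 28/3 ≈ 9.333333
Sxx = sum((xi-xbar)^2) = 32/3 ≈ 10.666667
b = Sxy / Sxx = 0.875
a = 11.333333 - 0.875 * 15.666667 = -2.375

-2.3750


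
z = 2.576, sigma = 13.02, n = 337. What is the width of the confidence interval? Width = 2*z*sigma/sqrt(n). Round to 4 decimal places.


width = 2*z*sigma/sqrt(n)
2*z*sigma = 2 * 2.576 * 13.02 = 67.07904
sqrt(337) ≈ 18.357560
width = 67.07904 / 18.357560 ≈ 3.654028

3.6540


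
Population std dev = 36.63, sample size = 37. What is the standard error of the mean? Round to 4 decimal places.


SE = sigma / sqrt(n)
sqrt(37) ≈ 6.082763
SE = 36.63 / 6.082763 ≈ 6.021935

6.0219


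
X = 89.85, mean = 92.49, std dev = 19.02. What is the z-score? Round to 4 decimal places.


z = (X - mu) / sigma
X - mu = 89.85 - 92.49 = -2.64
z = -2.64 / 19.02 = -44/317 ≈ -0.138801

-0.1388


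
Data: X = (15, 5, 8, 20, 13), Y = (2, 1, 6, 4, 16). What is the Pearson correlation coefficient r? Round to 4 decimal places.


r = sum((xi-xbar)(yi-ybar)) / sqrt(sum((xi-xbar)^2) * sum((yi-ybar)^2))
n = 5, xbar = 61/5 = 12.2, ybar = 29/5 = 5.8
Sxy = sum((xi-xbar)(yi-ybar)) = 17.2
Sxx = sum((xi-xbar)^2) = 138.8
Syy = sum((yi-ybar)^2) = 144.8
sqrt(Sxx*Syy) ≈ 141.768262
r = Sxy / sqrt(Sxx*Syy) = 17.2 / 141.768262 ≈ 0.121325

0.1213


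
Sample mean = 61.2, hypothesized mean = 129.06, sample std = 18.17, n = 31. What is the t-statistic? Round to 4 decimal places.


t = (xbar - mu0) / (s/sqrt(n))
xbar - mu0 = 61.2 - 129.06 = -67.86
sqrt(31) ≈ 5.56776436
s/sqrt(n) = 18.17 / 5.56776436 ≈ 3.26342834
t = -67.86 / 3.26342834 ≈ -20.794083

-20.7941


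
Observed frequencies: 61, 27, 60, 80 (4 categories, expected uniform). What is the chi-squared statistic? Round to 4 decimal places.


chi2 = sum((O-E)^2/E), E = total/4
total = 228, E = 228/4 = 57
(61 - 57)^2 / 57 = 16 / 57 = 16/57 ≈ 0.280702
(27 - 57)^2 / 57 = 900 / 57 = 300/19 ≈ 15.789474
(60 - 57)^2 / 57 = 9 / 57 = 3/19 ≈ 0.157895
(80 - 57)^2 / 57 = 529 / 57 = 529/57 ≈ 9.280702
chi2 = 1454/57 ≈ 25.508772

25.5088


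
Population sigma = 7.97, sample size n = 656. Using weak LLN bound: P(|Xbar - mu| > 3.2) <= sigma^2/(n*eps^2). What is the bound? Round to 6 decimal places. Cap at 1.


bound = min(1, sigma^2/(n*eps^2))
sigma^2 = 7.97^2 = 63.5209
n*eps^2 = 656 * 3.2^2 = 656 * 10.24 = 6717.44
sigma^2/(n*eps^2) = 63.5209 / 6717.44 ≈ 0.00945612

0.009456


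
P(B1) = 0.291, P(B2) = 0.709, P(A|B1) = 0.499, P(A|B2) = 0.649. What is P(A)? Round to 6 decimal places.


P(A) = P(A|B1)*P(B1) + P(A|B2)*P(B2)
P(A|B1)*P(B1) = 0.499 * 0.291 = 0.145209
P(A|B2)*P(B2) = 0.649 * 0.709 = 0.460141
P(A) = 0.145209 + 0.460141 = 0.60535

0.605350


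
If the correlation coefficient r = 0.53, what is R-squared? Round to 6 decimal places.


R^2 = r^2 = (0.53)^2 = 0.2809

0.280900


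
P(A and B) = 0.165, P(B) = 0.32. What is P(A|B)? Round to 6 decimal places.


P(A|B) = P(A and B) / P(B) = 0.165 / 0.32 = 0.515625

0.515625


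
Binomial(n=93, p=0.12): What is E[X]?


E[X] = n*p = 93 * 0.12 = 11.16

11.16


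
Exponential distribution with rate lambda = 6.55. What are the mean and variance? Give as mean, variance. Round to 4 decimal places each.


mean = 1/lam, var = 1/lam^2
mean = 1 / 6.55 = 20/131 ≈ 0.152672
lam^2 = 6.55^2 = 42.9025
var = 1 / 42.9025 ≈ 0.023309

0.1527, 0.0233


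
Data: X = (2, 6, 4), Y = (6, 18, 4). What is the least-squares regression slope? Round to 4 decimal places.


b = sum((xi-xbar)(yi-ybar)) / sum((xi-xbar)^2)
n = 3, xbar = 12/3 = 4, ybar = 28/3 ≈ 9.333333
Sxy = sum((xi-xbar)(yi-ybar)) = 24
Sxx = sum((xi-xbar)^2) = 8
b = Sxy / Sxx = 3

3.0000


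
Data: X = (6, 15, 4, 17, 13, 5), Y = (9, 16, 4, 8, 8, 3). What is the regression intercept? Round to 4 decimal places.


a = ybar - b*xbar, where b = sum((xi-xbar)(yi-ybar)) / sum((xi-xbar)^2)
n = 6, xbar = 60/6 = 10, ybar = 48/6 = 8
Sxy = sum((xi-xbar)(yi-ybar)) = 85
Sxx = sum((xi-xbar)^2) = 160
b = Sxy / Sxx = 0.53125
a = 8 - 0.53125 * 10 = 2.6875

2.6875


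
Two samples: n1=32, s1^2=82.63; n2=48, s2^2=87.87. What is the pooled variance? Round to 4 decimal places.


sp^2 = ((n1-1)*s1^2 + (n2-1)*s2^2)/(n1+n2-2)
(n1-1)*s1^2 = 31 * 82.63 = 2561.53
(n2-1)*s2^2 = 47 * 87.87 = 4129.89
numerator = 2561.53 + 4129.89 = 6691.42
n1+n2-2 = 78
sp^2 = 6691.42 / 78 = 334571/3900 ≈ 85.787436

85.7874


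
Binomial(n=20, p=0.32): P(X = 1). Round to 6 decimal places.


P = C(n,k) * p^k * (1-p)^(n-k)
C(20,1) = 20
p^k = 0.32^1 = 0.32
(1-p)^(n-k) = 0.68^19 ≈ 0.0006571573
P = 20 * 0.32 * 0.0006571573 ≈ 0.004206

0.004206


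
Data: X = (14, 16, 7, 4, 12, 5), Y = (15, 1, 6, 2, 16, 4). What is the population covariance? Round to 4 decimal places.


Cov = (1/n)*sum((xi-xbar)(yi-ybar))
n = 6, xbar = 58/6 = 29/3 ≈ 9.666667, ybar = 44/6 = 22/3 ≈ 7.333333
sum((xi-xbar)(yi-ybar)) = 188/3 ≈ 62.666667
Cov = 62.666667 / 6 = 94/9 ≈ 10.444444

10.4444


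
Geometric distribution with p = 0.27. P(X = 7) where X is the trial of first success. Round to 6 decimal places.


P = (1-p)^(k-1) * p
(1-p)^(k-1) = 0.73^6 ≈ 0.1513342
P = 0.1513342 * 0.27 ≈ 0.04086024

0.040860


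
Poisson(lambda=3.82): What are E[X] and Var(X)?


E[X] = Var(X) = lambda = 3.82

3.82, 3.82


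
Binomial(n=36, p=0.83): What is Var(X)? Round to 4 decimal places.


Var = n*p*(1-p) = 36 * 0.83 * 0.17 = 5.0796

5.0796


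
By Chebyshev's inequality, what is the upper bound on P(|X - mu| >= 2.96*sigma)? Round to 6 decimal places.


P <= 1/k^2
k^2 = 2.96^2 = 8.7616
1/k^2 = 1 / 8.7616 = 625/5476 ≈ 0.11413440

0.114134


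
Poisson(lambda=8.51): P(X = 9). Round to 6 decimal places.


P = e^(-lam) * lam^k / k!
e^(-8.51) ≈ 0.0002014438
lam^k = 8.51^9 ≈ 234080933.520265
k! = 9! = 362880
P = 0.0002014438 * 234080933.520265 / 362880 ≈ 0.129944

0.129944


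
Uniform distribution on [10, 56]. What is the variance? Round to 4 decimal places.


Var = (b-a)^2 / 12
(b-a)^2 = (56 - 10)^2 = 2116
Var = 2116/12 ≈ 176.333333

176.3333


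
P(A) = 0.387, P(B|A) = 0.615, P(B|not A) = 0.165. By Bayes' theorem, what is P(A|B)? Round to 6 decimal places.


P(A|B) = P(B|A)*P(A) / P(B), P(B) = P(B|A)*P(A) + P(B|not A)*P(not A)
P(B|A)*P(A) = 0.615 * 0.387 = 0.238005
P(B|not A)*P(not A) = 0.165 * 0.613 = 0.101145
P(B) = 0.238005 + 0.101145 = 0.33915
P(A|B) = 0.238005 / 0.33915 ≈ 0.70176913

0.701769


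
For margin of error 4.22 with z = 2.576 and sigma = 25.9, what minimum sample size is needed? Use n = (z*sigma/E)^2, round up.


z*sigma/E = 2.576 * 25.9 / 4.22 = 83398/5275 ≈ 15.810047
(z*sigma/E)^2 ≈ 249.957599
round up: n = 250

250


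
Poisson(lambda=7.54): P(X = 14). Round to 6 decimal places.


P = e^(-lam) * lam^k / k!
e^(-7.54) ≈ 0.0005313976
lam^k = 7.54^14 ≈ 1919547406267.363111
k! = 14! = 87178291200
P = 0.0005313976 * 1919547406267.363111 / 87178291200 ≈ 0.011701

0.011701


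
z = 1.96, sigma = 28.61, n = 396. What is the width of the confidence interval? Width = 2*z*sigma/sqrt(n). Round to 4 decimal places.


width = 2*z*sigma/sqrt(n)
2*z*sigma = 2 * 1.96 * 28.61 = 112.1512
sqrt(396) ≈ 19.899749
width = 112.1512 / 19.899749 ≈ 5.635810

5.6358


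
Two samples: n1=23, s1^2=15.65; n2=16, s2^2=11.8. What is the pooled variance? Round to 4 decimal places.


sp^2 = ((n1-1)*s1^2 + (n2-1)*s2^2)/(n1+n2-2)
(n1-1)*s1^2 = 22 * 15.65 = 344.3
(n2-1)*s2^2 = 15 * 11.8 = 177
numerator = 344.3 + 177 = 521.3
n1+n2-2 = 37
sp^2 = 521.3 / 37 = 5213/370 ≈ 14.089189

14.0892


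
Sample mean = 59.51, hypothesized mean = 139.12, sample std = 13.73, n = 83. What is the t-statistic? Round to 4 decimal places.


t = (xbar - mu0) / (s/sqrt(n))
xbar - mu0 = 59.51 - 139.12 = -79.61
sqrt(83) ≈ 9.11043358
s/sqrt(n) = 13.73 / 9.11043358 ≈ 1.50706329
t = -79.61 / 1.50706329 ≈ -52.824590

-52.8246


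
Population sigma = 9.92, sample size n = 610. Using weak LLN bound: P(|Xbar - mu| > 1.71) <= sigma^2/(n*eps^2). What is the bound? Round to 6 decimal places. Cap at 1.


bound = min(1, sigma^2/(n*eps^2))
sigma^2 = 9.92^2 = 98.4064
n*eps^2 = 610 * 1.71^2 = 610 * 2.9241 = 1783.701
sigma^2/(n*eps^2) = 98.4064 / 1783.701 ≈ 0.05516978

0.055170


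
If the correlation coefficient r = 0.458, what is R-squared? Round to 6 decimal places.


R^2 = r^2 = (0.458)^2 = 0.209764

0.209764


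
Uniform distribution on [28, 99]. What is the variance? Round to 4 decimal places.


Var = (b-a)^2 / 12
(b-a)^2 = (99 - 28)^2 = 5041
Var = 5041/12 ≈ 420.083333

420.0833


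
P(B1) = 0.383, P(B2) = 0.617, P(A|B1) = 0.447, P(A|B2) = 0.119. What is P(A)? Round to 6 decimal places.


P(A) = P(A|B1)*P(B1) + P(A|B2)*P(B2)
P(A|B1)*P(B1) = 0.447 * 0.383 = 0.171201
P(A|B2)*P(B2) = 0.119 * 0.617 = 0.073423
P(A) = 0.171201 + 0.073423 = 0.244624

0.244624


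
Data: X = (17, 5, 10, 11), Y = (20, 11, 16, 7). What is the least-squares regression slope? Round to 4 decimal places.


b = sum((xi-xbar)(yi-ybar)) / sum((xi-xbar)^2)
n = 4, xbar = 43/4 = 10.75, ybar = 54/4 = 13.5
Sxy = sum((xi-xbar)(yi-ybar)) = 51.5
Sxx = sum((xi-xbar)^2) = 72.75
b = Sxy / Sxx = 206/291 ≈ 0.707904

0.7079


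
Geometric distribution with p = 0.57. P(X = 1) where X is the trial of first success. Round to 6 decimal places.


P = (1-p)^(k-1) * p
(1-p)^(k-1) = 0.43^0 = 1
P = 1 * 0.57 = 0.57

0.570000


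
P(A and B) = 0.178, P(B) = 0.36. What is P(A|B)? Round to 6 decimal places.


P(A|B) = P(A and B) / P(B) = 0.178 / 0.36 = 89/180 ≈ 0.49444444

0.494444


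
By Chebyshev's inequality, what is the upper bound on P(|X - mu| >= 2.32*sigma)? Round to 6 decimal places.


P <= 1/k^2
k^2 = 2.32^2 = 5.3824
1/k^2 = 1 / 5.3824 = 625/3364 ≈ 0.18579073

0.185791


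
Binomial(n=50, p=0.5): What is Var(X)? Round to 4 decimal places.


Var = n*p*(1-p) = 50 * 0.5 * 0.5 = 12.5

12.5000


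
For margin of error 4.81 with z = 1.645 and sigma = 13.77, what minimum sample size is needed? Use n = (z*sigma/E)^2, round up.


z*sigma/E = 1.645 * 13.77 / 4.81 ≈ 4.709283
(z*sigma/E)^2 ≈ 22.177344
round up: n = 23

23


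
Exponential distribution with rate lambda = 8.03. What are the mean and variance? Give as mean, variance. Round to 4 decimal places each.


mean = 1/lam, var = 1/lam^2
mean = 1 / 8.03 = 100/803 ≈ 0.124533
lam^2 = 8.03^2 = 64.4809
var = 1 / 64.4809 ≈ 0.015508

0.1245, 0.0155


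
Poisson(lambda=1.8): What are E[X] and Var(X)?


E[X] = Var(X) = lambda = 1.8

1.8, 1.8


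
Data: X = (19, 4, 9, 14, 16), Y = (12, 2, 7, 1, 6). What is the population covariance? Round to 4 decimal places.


Cov = (1/n)*sum((xi-xbar)(yi-ybar))
n = 5, xbar = 62/5 = 12.4, ybar = 28/5 = 5.6
sum((xi-xbar)(yi-ybar)) = 61.8
Cov = 61.8 / 5 = 12.36

12.3600


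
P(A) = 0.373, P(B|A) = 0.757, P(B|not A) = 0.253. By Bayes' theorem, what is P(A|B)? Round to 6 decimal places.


P(A|B) = P(B|A)*P(A) / P(B), P(B) = P(B|A)*P(A) + P(B|not A)*P(not A)
P(B|A)*P(A) = 0.757 * 0.373 = 0.282361
P(B|not A)*P(not A) = 0.253 * 0.627 = 0.158631
P(B) = 0.282361 + 0.158631 = 0.440992
P(A|B) = 0.282361 / 0.440992 ≈ 0.64028599

0.640286


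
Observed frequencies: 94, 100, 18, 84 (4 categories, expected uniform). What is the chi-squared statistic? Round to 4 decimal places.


chi2 = sum((O-E)^2/E), E = total/4
total = 296, E = 296/4 = 74
(94 - 74)^2 / 74 = 400 / 74 = 200/37 ≈ 5.405405
(100 - 74)^2 / 74 = 676 / 74 = 338/37 ≈ 9.135135
(18 - 74)^2 / 74 = 3136 / 74 = 1568/37 ≈ 42.378378
(84 - 74)^2 / 74 = 100 / 74 = 50/37 ≈ 1.351351
chi2 = 2156/37 ≈ 58.270270

58.2703


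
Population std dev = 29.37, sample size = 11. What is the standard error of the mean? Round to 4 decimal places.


SE = sigma / sqrt(n)
sqrt(11) ≈ 3.316625
SE = 29.37 / 3.316625 ≈ 8.855388

8.8554


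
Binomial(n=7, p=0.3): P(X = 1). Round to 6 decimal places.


P = C(n,k) * p^k * (1-p)^(n-k)
C(7,1) = 7
p^k = 0.3^1 = 0.3
(1-p)^(n-k) = 0.7^6 = 0.117649
P = 7 * 0.3 * 0.117649 ≈ 0.247063

0.247063


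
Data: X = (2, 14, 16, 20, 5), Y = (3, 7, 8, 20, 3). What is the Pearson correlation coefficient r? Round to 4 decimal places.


r = sum((xi-xbar)(yi-ybar)) / sqrt(sum((xi-xbar)^2) * sum((yi-ybar)^2))
n = 5, xbar = 57/5 = 11.4, ybar = 41/5 = 8.2
Sxy = sum((xi-xbar)(yi-ybar)) = 179.6
Sxx = sum((xi-xbar)^2) = 231.2
Syy = sum((yi-ybar)^2) = 194.8
sqrt(Sxx*Syy) ≈ 212.221017
r = Sxy / sqrt(Sxx*Syy) = 179.6 / 212.221017 ≈ 0.846288

0.8463


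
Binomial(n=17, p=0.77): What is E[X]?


E[X] = n*p = 17 * 0.77 = 13.09

13.09


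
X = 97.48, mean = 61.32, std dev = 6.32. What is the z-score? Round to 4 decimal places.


z = (X - mu) / sigma
X - mu = 97.48 - 61.32 = 36.16
z = 36.16 / 6.32 = 452/79 ≈ 5.721519

5.7215


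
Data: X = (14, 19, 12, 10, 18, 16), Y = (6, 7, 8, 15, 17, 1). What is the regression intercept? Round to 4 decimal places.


a = ybar - b*xbar, where b = sum((xi-xbar)(yi-ybar)) / sum((xi-xbar)^2)
n = 6, xbar = 89/6 ≈ 14.833333, ybar = 54/6 = 9
Sxy = sum((xi-xbar)(yi-ybar)) = -16
Sxx = sum((xi-xbar)^2) = 365/6 ≈ 60.833333
b = Sxy / Sxx = -96/365 ≈ -0.263014
a = 9 - (-0.263014) * 14.833333 = 4709/365 ≈ 12.901370

12.9014


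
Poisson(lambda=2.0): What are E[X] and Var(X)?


E[X] = Var(X) = lambda = 2.0

2.0, 2.0


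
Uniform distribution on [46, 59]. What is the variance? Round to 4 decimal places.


Var = (b-a)^2 / 12
(b-a)^2 = (59 - 46)^2 = 169
Var = 169/12 ≈ 14.083333

14.0833


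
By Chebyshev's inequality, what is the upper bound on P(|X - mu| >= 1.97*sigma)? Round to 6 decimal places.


P <= 1/k^2
k^2 = 1.97^2 = 3.8809
1/k^2 = 1 / 3.8809 ≈ 0.25767219

0.257672


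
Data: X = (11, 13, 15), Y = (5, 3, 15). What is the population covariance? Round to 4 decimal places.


Cov = (1/n)*sum((xi-xbar)(yi-ybar))
n = 3, xbar = 39/3 = 13, ybar = 23/3 ≈ 7.666667
sum((xi-xbar)(yi-ybar)) = 20
Cov = 20 / 3 = 20/3 ≈ 6.666667

6.6667


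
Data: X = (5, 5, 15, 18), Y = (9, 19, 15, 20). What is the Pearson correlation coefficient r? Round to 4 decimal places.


r = sum((xi-xbar)(yi-ybar)) / sqrt(sum((xi-xbar)^2) * sum((yi-ybar)^2))
n = 4, xbar = 43/4 = 10.75, ybar = 63/4 = 15.75
Sxy = sum((xi-xbar)(yi-ybar)) = 47.75
Sxx = sum((xi-xbar)^2) = 136.75
Syy = sum((yi-ybar)^2) = 74.75
sqrt(Sxx*Syy) ≈ 101.104216
r = Sxy / sqrt(Sxx*Syy) = 47.75 / 101.104216 ≈ 0.472285

0.4723


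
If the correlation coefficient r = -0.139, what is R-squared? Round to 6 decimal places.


R^2 = r^2 = (-0.139)^2 = 0.019321

0.019321


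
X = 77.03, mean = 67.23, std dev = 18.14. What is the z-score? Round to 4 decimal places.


z = (X - mu) / sigma
X - mu = 77.03 - 67.23 = 9.8
z = 9.8 / 18.14 = 490/907 ≈ 0.540243

0.5402


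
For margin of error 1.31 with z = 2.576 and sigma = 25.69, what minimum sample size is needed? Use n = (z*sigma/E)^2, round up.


z*sigma/E = 2.576 * 25.69 / 1.31 ≈ 50.517130
(z*sigma/E)^2 ≈ 2551.980400
round up: n = 2552

2552


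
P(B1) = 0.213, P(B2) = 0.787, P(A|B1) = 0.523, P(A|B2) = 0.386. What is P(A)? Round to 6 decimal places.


P(A) = P(A|B1)*P(B1) + P(A|B2)*P(B2)
P(A|B1)*P(B1) = 0.523 * 0.213 = 0.111399
P(A|B2)*P(B2) = 0.386 * 0.787 = 0.303782
P(A) = 0.111399 + 0.303782 = 0.415181

0.415181


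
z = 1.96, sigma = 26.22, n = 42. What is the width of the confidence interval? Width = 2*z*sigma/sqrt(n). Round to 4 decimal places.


width = 2*z*sigma/sqrt(n)
2*z*sigma = 2 * 1.96 * 26.22 = 102.7824
sqrt(42) ≈ 6.480741
width = 102.7824 / 6.480741 ≈ 15.859669

15.8597


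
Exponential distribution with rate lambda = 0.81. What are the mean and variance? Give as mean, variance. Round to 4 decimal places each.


mean = 1/lam, var = 1/lam^2
mean = 1 / 0.81 = 100/81 ≈ 1.234568
lam^2 = 0.81^2 = 0.6561
var = 1 / 0.6561 = 10000/6561 ≈ 1.524158

1.2346, 1.5242


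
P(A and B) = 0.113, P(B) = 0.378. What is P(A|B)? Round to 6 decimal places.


P(A|B) = P(A and B) / P(B) = 0.113 / 0.378 = 113/378 ≈ 0.29894180

0.298942


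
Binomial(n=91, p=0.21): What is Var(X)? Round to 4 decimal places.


Var = n*p*(1-p) = 91 * 0.21 * 0.79 = 15.0969

15.0969


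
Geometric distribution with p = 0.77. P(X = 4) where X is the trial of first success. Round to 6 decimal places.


P = (1-p)^(k-1) * p
(1-p)^(k-1) = 0.23^3 = 0.012167
P = 0.012167 * 0.77 = 0.00936859

0.009369


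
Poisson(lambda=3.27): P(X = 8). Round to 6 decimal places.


P = e^(-lam) * lam^k / k!
e^(-3.27) ≈ 0.03800643
lam^k = 3.27^8 ≈ 13073.203492
k! = 8! = 40320
P = 0.03800643 * 13073.203492 / 40320 ≈ 0.012323

0.012323


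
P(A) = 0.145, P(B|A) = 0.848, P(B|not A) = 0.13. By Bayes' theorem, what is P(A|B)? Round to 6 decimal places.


P(A|B) = P(B|A)*P(A) / P(B), P(B) = P(B|A)*P(A) + P(B|not A)*P(not A)
P(B|A)*P(A) = 0.848 * 0.145 = 0.12296
P(B|not A)*P(not A) = 0.13 * 0.855 = 0.11115
P(B) = 0.12296 + 0.11115 = 0.23411
P(A|B) = 0.12296 / 0.23411 ≈ 0.52522319

0.525223


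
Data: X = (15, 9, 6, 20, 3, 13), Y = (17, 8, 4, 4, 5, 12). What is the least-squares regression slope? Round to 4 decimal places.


b = sum((xi-xbar)(yi-ybar)) / sum((xi-xbar)^2)
n = 6, xbar = 66/6 = 11, ybar = 50/6 = 25/3 ≈ 8.333333
Sxy = sum((xi-xbar)(yi-ybar)) = 52
Sxx = sum((xi-xbar)^2) = 194
b = Sxy / Sxx = 26/97 ≈ 0.268041

0.2680


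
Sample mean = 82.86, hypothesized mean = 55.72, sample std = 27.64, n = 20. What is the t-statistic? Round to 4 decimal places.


t = (xbar - mu0) / (s/sqrt(n))
xbar - mu0 = 82.86 - 55.72 = 27.14
sqrt(20) ≈ 4.47213595
s/sqrt(n) = 27.64 / 4.47213595 ≈ 6.18049189
t = 27.14 / 6.18049189 ≈ 4.391236

4.3912


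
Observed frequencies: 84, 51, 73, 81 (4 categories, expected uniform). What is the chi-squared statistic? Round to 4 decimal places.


chi2 = sum((O-E)^2/E), E = total/4
total = 289, E = 289/4 = 72.25
(84 - 72.25)^2 / 72.25 = 138.0625 / 72.25 = 2209/1156 ≈ 1.910900
(51 - 72.25)^2 / 72.25 = 451.5625 / 72.25 = 6.25
(73 - 72.25)^2 / 72.25 = 0.5625 / 72.25 = 9/1156 ≈ 0.007785
(81 - 72.25)^2 / 72.25 = 76.5625 / 72.25 = 1225/1156 ≈ 1.059689
chi2 = 2667/289 ≈ 9.228374

9.2284


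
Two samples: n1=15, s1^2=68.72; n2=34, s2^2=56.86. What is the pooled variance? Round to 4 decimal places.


sp^2 = ((n1-1)*s1^2 + (n2-1)*s2^2)/(n1+n2-2)
(n1-1)*s1^2 = 14 * 68.72 = 962.08
(n2-1)*s2^2 = 33 * 56.86 = 1876.38
numerator = 962.08 + 1876.38 = 2838.46
n1+n2-2 = 47
sp^2 = 2838.46 / 47 = 141923/2350 ≈ 60.392766

60.3928


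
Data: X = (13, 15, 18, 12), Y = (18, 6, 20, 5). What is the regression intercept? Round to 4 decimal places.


a = ybar - b*xbar, where b = sum((xi-xbar)(yi-ybar)) / sum((xi-xbar)^2)
n = 4, xbar = 58/4 = 14.5, ybar = 49/4 = 12.25
Sxy = sum((xi-xbar)(yi-ybar)) = 33.5
Sxx = sum((xi-xbar)^2) = 21
b = Sxy / Sxx = 67/42 ≈ 1.595238
a = 12.25 - 1.595238 * 14.5 = -457/42 ≈ -10.880952

-10.8810


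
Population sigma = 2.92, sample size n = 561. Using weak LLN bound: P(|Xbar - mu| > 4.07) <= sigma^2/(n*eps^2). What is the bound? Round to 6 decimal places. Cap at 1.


bound = min(1, sigma^2/(n*eps^2))
sigma^2 = 2.92^2 = 8.5264
n*eps^2 = 561 * 4.07^2 = 561 * 16.5649 = 9292.9089
sigma^2/(n*eps^2) = 8.5264 / 9292.9089 ≈ 0.00091752

0.000918


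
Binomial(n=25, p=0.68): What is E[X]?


E[X] = n*p = 25 * 0.68 = 17

17


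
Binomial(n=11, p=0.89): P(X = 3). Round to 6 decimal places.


P = C(n,k) * p^k * (1-p)^(n-k)
C(11,3) = 165
p^k = 0.89^3 = 0.704969
(1-p)^(n-k) = 0.11^8 ≈ 0.00000002143589
P = 165 * 0.704969 * 0.00000002143589 ≈ 0.000002

0.000002


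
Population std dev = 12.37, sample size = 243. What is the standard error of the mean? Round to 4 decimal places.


SE = sigma / sqrt(n)
sqrt(243) ≈ 15.588457
SE = 12.37 / 15.588457 ≈ 0.793536

0.7935


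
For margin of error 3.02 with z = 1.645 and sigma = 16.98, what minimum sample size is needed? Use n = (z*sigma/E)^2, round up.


z*sigma/E = 1.645 * 16.98 / 3.02 ≈ 9.249040
(z*sigma/E)^2 ≈ 85.544736
round up: n = 86

86


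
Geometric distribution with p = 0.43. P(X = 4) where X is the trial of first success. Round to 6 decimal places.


P = (1-p)^(k-1) * p
(1-p)^(k-1) = 0.57^3 = 0.185193
P = 0.185193 * 0.43 = 0.07963299

0.079633


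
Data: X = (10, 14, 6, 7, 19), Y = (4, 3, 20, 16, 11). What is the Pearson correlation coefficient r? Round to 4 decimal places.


r = sum((xi-xbar)(yi-ybar)) / sqrt(sum((xi-xbar)^2) * sum((yi-ybar)^2))
n = 5, xbar = 56/5 = 11.2, ybar = 54/5 = 10.8
Sxy = sum((xi-xbar)(yi-ybar)) = -81.8
Sxx = sum((xi-xbar)^2) = 114.8
Syy = sum((yi-ybar)^2) = 218.8
sqrt(Sxx*Syy) ≈ 158.487350
r = Sxy / sqrt(Sxx*Syy) = -81.8 / 158.487350 ≈ -0.516130

-0.5161


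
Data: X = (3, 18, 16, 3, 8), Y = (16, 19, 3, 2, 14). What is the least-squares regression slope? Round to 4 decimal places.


b = sum((xi-xbar)(yi-ybar)) / sum((xi-xbar)^2)
n = 5, xbar = 48/5 = 9.6, ybar = 54/5 = 10.8
Sxy = sum((xi-xbar)(yi-ybar)) = 37.6
Sxx = sum((xi-xbar)^2) = 201.2
b = Sxy / Sxx = 94/503 ≈ 0.186879

0.1869


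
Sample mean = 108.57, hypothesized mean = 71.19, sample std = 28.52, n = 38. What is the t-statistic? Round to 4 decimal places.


t = (xbar - mu0) / (s/sqrt(n))
xbar - mu0 = 108.57 - 71.19 = 37.38
sqrt(38) ≈ 6.16441400
s/sqrt(n) = 28.52 / 6.16441400 ≈ 4.62655493
t = 37.38 / 4.62655493 ≈ 8.079446

8.0794


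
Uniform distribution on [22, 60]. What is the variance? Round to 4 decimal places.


Var = (b-a)^2 / 12
(b-a)^2 = (60 - 22)^2 = 1444
Var = 1444/12 ≈ 120.333333

120.3333


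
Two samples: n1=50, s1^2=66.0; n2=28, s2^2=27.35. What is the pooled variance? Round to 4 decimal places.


sp^2 = ((n1-1)*s1^2 + (n2-1)*s2^2)/(n1+n2-2)
(n1-1)*s1^2 = 49 * 66.0 = 3234
(n2-1)*s2^2 = 27 * 27.35 = 738.45
numerator = 3234 + 738.45 = 3972.45
n1+n2-2 = 76
sp^2 = 3972.45 / 76 = 79449/1520 ≈ 52.269079

52.2691


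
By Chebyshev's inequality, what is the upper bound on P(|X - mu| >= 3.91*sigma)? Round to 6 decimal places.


P <= 1/k^2
k^2 = 3.91^2 = 15.2881
1/k^2 = 1 / 15.2881 ≈ 0.06541035

0.065410


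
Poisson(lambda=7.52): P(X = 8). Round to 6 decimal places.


P = e^(-lam) * lam^k / k!
e^(-7.52) ≈ 0.0005421326
lam^k = 7.52^8 ≈ 10226869.748794
k! = 8! = 40320
P = 0.0005421326 * 10226869.748794 / 40320 ≈ 0.137508

0.137508


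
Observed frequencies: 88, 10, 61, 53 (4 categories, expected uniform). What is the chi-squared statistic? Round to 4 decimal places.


chi2 = sum((O-E)^2/E), E = total/4
total = 212, E = 212/4 = 53
(88 - 53)^2 / 53 = 1225 / 53 = 1225/53 ≈ 23.113208
(10 - 53)^2 / 53 = 1849 / 53 = 1849/53 ≈ 34.886792
(61 - 53)^2 / 53 = 64 / 53 = 64/53 ≈ 1.207547
(53 - 53)^2 / 53 = 0 / 53 = 0
chi2 = 3138/53 ≈ 59.207547

59.2075


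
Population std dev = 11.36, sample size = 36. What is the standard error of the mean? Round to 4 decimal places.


SE = sigma / sqrt(n)
sqrt(36) = 6
SE = 11.36 / 6 = 142/75 ≈ 1.893333

1.8933


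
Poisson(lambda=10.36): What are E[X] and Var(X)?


E[X] = Var(X) = lambda = 10.36

10.36, 10.36


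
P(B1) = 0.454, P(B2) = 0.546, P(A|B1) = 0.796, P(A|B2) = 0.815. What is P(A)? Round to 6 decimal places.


P(A) = P(A|B1)*P(B1) + P(A|B2)*P(B2)
P(A|B1)*P(B1) = 0.796 * 0.454 = 0.361384
P(A|B2)*P(B2) = 0.815 * 0.546 = 0.44499
P(A) = 0.361384 + 0.44499 = 0.806374

0.806374


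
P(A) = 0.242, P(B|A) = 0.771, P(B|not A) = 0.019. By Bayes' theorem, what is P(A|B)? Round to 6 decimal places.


P(A|B) = P(B|A)*P(A) / P(B), P(B) = P(B|A)*P(A) + P(B|not A)*P(not A)
P(B|A)*P(A) = 0.771 * 0.242 = 0.186582
P(B|not A)*P(not A) = 0.019 * 0.758 = 0.014402
P(B) = 0.186582 + 0.014402 = 0.200984
P(A|B) = 0.186582 / 0.200984 ≈ 0.92834255

0.928343


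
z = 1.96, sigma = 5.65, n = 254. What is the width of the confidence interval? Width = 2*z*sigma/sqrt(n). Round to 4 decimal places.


width = 2*z*sigma/sqrt(n)
2*z*sigma = 2 * 1.96 * 5.65 = 22.148
sqrt(254) ≈ 15.937377
width = 22.148 / 15.937377 ≈ 1.389689

1.3897


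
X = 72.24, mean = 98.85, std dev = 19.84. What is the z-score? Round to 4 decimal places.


z = (X - mu) / sigma
X - mu = 72.24 - 98.85 = -26.61
z = -26.61 / 19.84 = -2661/1984 ≈ -1.341230

-1.3412


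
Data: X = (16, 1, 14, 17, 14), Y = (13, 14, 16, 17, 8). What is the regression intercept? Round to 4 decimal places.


a = ybar - b*xbar, where b = sum((xi-xbar)(yi-ybar)) / sum((xi-xbar)^2)
n = 5, xbar = 62/5 = 12.4, ybar = 68/5 = 13.6
Sxy = sum((xi-xbar)(yi-ybar)) = 3.8
Sxx = sum((xi-xbar)^2) = 169.2
b = Sxy / Sxx = 19/846 ≈ 0.022459
a = 13.6 - 0.022459 * 12.4 = 5635/423 ≈ 13.321513

13.3215


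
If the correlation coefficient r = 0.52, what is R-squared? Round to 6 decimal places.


R^2 = r^2 = (0.52)^2 = 0.2704

0.270400


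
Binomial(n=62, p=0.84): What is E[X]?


E[X] = n*p = 62 * 0.84 = 52.08

52.08


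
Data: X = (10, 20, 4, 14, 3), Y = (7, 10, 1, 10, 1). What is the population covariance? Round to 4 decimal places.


Cov = (1/n)*sum((xi-xbar)(yi-ybar))
n = 5, xbar = 51/5 = 10.2, ybar = 29/5 = 5.8
sum((xi-xbar)(yi-ybar)) = 121.2
Cov = 121.2 / 5 = 24.24

24.2400


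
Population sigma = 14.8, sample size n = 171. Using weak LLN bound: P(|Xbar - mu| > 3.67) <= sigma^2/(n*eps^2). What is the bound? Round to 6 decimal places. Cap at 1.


bound = min(1, sigma^2/(n*eps^2))
sigma^2 = 14.8^2 = 219.04
n*eps^2 = 171 * 3.67^2 = 171 * 13.4689 = 2303.1819
sigma^2/(n*eps^2) = 219.04 / 2303.1819 ≈ 0.09510321

0.095103


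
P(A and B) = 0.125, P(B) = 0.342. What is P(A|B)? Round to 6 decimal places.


P(A|B) = P(A and B) / P(B) = 0.125 / 0.342 = 125/342 ≈ 0.36549708

0.365497


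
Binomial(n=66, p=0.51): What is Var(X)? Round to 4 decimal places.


Var = n*p*(1-p) = 66 * 0.51 * 0.49 = 16.4934

16.4934


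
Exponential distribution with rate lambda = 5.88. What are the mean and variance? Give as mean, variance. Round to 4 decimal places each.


mean = 1/lam, var = 1/lam^2
mean = 1 / 5.88 = 25/147 ≈ 0.170068
lam^2 = 5.88^2 = 34.5744
var = 1 / 34.5744 ≈ 0.028923

0.1701, 0.0289


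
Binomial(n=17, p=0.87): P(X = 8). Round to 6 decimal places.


P = C(n,k) * p^k * (1-p)^(n-k)
C(17,8) = 24310
p^k = 0.87^8 ≈ 0.3282117
(1-p)^(n-k) = 0.13^9 ≈ 0.00000001060450
P = 24310 * 0.3282117 * 0.00000001060450 ≈ 0.000085

0.000085


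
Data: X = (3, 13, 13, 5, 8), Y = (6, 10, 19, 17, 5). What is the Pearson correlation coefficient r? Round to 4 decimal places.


r = sum((xi-xbar)(yi-ybar)) / sqrt(sum((xi-xbar)^2) * sum((yi-ybar)^2))
n = 5, xbar = 42/5 = 8.4, ybar = 57/5 = 11.4
Sxy = sum((xi-xbar)(yi-ybar)) = 41.2
Sxx = sum((xi-xbar)^2) = 83.2
Syy = sum((yi-ybar)^2) = 161.2
sqrt(Sxx*Syy) ≈ 115.809499
r = Sxy / sqrt(Sxx*Syy) = 41.2 / 115.809499 ≈ 0.355757

0.3558


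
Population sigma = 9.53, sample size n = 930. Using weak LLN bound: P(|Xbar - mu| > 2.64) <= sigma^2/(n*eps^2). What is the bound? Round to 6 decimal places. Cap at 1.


bound = min(1, sigma^2/(n*eps^2))
sigma^2 = 9.53^2 = 90.8209
n*eps^2 = 930 * 2.64^2 = 930 * 6.9696 = 6481.728
sigma^2/(n*eps^2) = 90.8209 / 6481.728 ≈ 0.01401183

0.014012


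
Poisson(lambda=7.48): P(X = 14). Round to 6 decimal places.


P = e^(-lam) * lam^k / k!
e^(-7.48) ≈ 0.0005642574
lam^k = 7.48^14 ≈ 1716415272158.528457
k! = 14! = 87178291200
P = 0.0005642574 * 1716415272158.528457 / 87178291200 ≈ 0.011109

0.011109


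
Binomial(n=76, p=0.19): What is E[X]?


E[X] = n*p = 76 * 0.19 = 14.44

14.44


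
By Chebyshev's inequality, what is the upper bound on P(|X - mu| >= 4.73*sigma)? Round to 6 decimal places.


P <= 1/k^2
k^2 = 4.73^2 = 22.3729
1/k^2 = 1 / 22.3729 ≈ 0.04469693

0.044697


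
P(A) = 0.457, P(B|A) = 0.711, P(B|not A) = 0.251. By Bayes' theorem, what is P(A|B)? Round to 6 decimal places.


P(A|B) = P(B|A)*P(A) / P(B), P(B) = P(B|A)*P(A) + P(B|not A)*P(not A)
P(B|A)*P(A) = 0.711 * 0.457 = 0.324927
P(B|not A)*P(not A) = 0.251 * 0.543 = 0.136293
P(B) = 0.324927 + 0.136293 = 0.46122
P(A|B) = 0.324927 / 0.46122 ≈ 0.70449460

0.704495


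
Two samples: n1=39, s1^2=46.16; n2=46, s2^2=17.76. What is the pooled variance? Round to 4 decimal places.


sp^2 = ((n1-1)*s1^2 + (n2-1)*s2^2)/(n1+n2-2)
(n1-1)*s1^2 = 38 * 46.16 = 1754.08
(n2-1)*s2^2 = 45 * 17.76 = 799.2
numerator = 1754.08 + 799.2 = 2553.28
n1+n2-2 = 83
sp^2 = 2553.28 / 83 = 63832/2075 ≈ 30.762410

30.7624


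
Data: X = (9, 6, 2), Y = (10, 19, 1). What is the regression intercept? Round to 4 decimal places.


a = ybar - b*xbar, where b = sum((xi-xbar)(yi-ybar)) / sum((xi-xbar)^2)
n = 3, xbar = 17/3 ≈ 5.666667, ybar = 30/3 = 10
Sxy = sum((xi-xbar)(yi-ybar)) = 36
Sxx = sum((xi-xbar)^2) = 74/3 ≈ 24.666667
b = Sxy / Sxx = 54/37 ≈ 1.459459
a = 10 - 1.459459 * 5.666667 = 64/37 ≈ 1.729730

1.7297


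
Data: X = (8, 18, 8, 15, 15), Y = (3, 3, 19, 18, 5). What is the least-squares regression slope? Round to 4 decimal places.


b = sum((xi-xbar)(yi-ybar)) / sum((xi-xbar)^2)
n = 5, xbar = 64/5 = 12.8, ybar = 48/5 = 9.6
Sxy = sum((xi-xbar)(yi-ybar)) = -39.4
Sxx = sum((xi-xbar)^2) = 82.8
b = Sxy / Sxx = -197/414 ≈ -0.475845

-0.4758


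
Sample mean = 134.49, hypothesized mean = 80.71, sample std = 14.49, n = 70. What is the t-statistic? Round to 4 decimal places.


t = (xbar - mu0) / (s/sqrt(n))
xbar - mu0 = 134.49 - 80.71 = 53.78
sqrt(70) ≈ 8.36660027
s/sqrt(n) = 14.49 / 8.36660027 ≈ 1.73188625
t = 53.78 / 1.73188625 ≈ 31.052848

31.0528


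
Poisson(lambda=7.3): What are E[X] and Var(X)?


E[X] = Var(X) = lambda = 7.3

7.3, 7.3


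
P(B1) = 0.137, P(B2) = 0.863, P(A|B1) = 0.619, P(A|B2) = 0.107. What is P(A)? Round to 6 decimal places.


P(A) = P(A|B1)*P(B1) + P(A|B2)*P(B2)
P(A|B1)*P(B1) = 0.619 * 0.137 = 0.084803
P(A|B2)*P(B2) = 0.107 * 0.863 = 0.092341
P(A) = 0.084803 + 0.092341 = 0.177144

0.177144


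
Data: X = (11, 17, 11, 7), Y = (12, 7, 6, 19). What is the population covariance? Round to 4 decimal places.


Cov = (1/n)*sum((xi-xbar)(yi-ybar))
n = 4, xbar = 46/4 = 11.5, ybar = 44/4 = 11
sum((xi-xbar)(yi-ybar)) = -56
Cov = -56 / 4 = -14

-14.0000


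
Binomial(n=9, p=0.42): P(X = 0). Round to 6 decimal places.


P = C(n,k) * p^k * (1-p)^(n-k)
C(9,0) = 1
p^k = 0.42^0 = 1
(1-p)^(n-k) = 0.58^9 ≈ 0.007427659
P = 1 * 1 * 0.007427659 ≈ 0.007428

0.007428


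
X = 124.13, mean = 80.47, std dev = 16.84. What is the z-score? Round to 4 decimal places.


z = (X - mu) / sigma
X - mu = 124.13 - 80.47 = 43.66
z = 43.66 / 16.84 = 2183/842 ≈ 2.592637

2.5926


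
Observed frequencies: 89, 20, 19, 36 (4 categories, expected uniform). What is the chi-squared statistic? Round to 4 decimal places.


chi2 = sum((O-E)^2/E), E = total/4
total = 164, E = 164/4 = 41
(89 - 41)^2 / 41 = 2304 / 41 = 2304/41 ≈ 56.195122
(20 - 41)^2 / 41 = 441 / 41 = 441/41 ≈ 10.756098
(19 - 41)^2 / 41 = 484 / 41 = 484/41 ≈ 11.804878
(36 - 41)^2 / 41 = 25 / 41 = 25/41 ≈ 0.609756
chi2 = 3254/41 ≈ 79.365854

79.3659


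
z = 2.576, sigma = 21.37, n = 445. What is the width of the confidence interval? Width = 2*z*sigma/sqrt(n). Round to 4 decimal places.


width = 2*z*sigma/sqrt(n)
2*z*sigma = 2 * 2.576 * 21.37 = 110.09824
sqrt(445) ≈ 21.095023
width = 110.09824 / 21.095023 ≈ 5.219157

5.2192


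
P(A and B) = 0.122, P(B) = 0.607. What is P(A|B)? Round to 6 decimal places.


P(A|B) = P(A and B) / P(B) = 0.122 / 0.607 = 122/607 ≈ 0.20098847

0.200988


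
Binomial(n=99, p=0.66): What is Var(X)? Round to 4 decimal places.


Var = n*p*(1-p) = 99 * 0.66 * 0.34 = 22.2156

22.2156


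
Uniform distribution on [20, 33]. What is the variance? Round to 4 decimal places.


Var = (b-a)^2 / 12
(b-a)^2 = (33 - 20)^2 = 169
Var = 169/12 ≈ 14.083333

14.0833


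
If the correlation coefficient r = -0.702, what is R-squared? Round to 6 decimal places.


R^2 = r^2 = (-0.702)^2 = 0.492804

0.492804


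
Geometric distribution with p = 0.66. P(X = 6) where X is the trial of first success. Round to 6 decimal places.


P = (1-p)^(k-1) * p
(1-p)^(k-1) = 0.34^5 ≈ 0.004543542
P = 0.004543542 * 0.66 ≈ 0.002998738

0.002999


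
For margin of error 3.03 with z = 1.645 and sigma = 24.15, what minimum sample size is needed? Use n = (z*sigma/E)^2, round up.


z*sigma/E = 1.645 * 24.15 / 3.03 = 52969/4040 ≈ 13.111139
(z*sigma/E)^2 ≈ 171.901956
round up: n = 172

172


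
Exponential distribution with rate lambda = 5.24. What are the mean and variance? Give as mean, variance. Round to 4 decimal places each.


mean = 1/lam, var = 1/lam^2
mean = 1 / 5.24 = 25/131 ≈ 0.190840
lam^2 = 5.24^2 = 27.4576
var = 1 / 27.4576 ≈ 0.036420

0.1908, 0.0364


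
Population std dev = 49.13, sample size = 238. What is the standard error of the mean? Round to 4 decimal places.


SE = sigma / sqrt(n)
sqrt(238) ≈ 15.427249
SE = 49.13 / 15.427249 ≈ 3.184625

3.1846


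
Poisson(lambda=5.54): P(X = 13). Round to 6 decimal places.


P = e^(-lam) * lam^k / k!
e^(-5.54) ≈ 0.003926527
lam^k = 5.54^13 ≈ 4630489902.256063
k! = 13! = 6227020800
P = 0.003926527 * 4630489902.256063 / 6227020800 ≈ 0.002920

0.002920


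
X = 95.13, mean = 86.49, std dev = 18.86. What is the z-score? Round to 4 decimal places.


z = (X - mu) / sigma
X - mu = 95.13 - 86.49 = 8.64
z = 8.64 / 18.86 = 432/943 ≈ 0.458112

0.4581


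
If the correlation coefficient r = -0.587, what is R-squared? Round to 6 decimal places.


R^2 = r^2 = (-0.587)^2 = 0.344569

0.344569


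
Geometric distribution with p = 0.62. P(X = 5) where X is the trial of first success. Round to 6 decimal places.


P = (1-p)^(k-1) * p
(1-p)^(k-1) = 0.38^4 = 0.02085136
P = 0.02085136 * 0.62 ≈ 0.01292784

0.012928


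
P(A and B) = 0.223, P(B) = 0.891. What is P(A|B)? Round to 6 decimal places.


P(A|B) = P(A and B) / P(B) = 0.223 / 0.891 = 223/891 ≈ 0.25028058

0.250281
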